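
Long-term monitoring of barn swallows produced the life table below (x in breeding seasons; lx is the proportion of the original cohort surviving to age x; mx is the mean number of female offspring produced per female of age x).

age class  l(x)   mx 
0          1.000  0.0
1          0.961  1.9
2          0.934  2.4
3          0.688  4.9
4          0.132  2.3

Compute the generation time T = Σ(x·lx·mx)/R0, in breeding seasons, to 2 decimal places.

lx·mx: 0, 1.8259, 2.2416, 3.3712, 0.3036 → R0 = 7.7423
x·lx·mx: 0, 1.8259, 4.4832, 10.1136, 1.2144 → Σ = 17.6371
T = 17.6371 / 7.7423 = 2.278018… → 2.28

2.28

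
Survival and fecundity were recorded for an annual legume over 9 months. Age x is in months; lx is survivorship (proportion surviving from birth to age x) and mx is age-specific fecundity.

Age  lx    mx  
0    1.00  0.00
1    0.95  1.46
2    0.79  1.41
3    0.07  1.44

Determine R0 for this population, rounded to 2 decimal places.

2.60

lx·mx by age: 0, 1.387, 1.1139, 0.1008
R0 = Σ lx·mx = 2.6017 → 2.60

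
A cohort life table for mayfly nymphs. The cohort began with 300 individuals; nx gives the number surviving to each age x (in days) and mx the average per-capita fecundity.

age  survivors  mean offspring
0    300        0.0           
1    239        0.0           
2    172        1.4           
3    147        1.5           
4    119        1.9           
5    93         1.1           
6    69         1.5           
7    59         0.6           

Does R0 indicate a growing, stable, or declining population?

growing

lx = nx/n0 = nx/300: 1, 0.79667…, 0.57333…, 0.49, 0.39667…, 0.31, 0.23, 0.19667…
R0 = Σ lx·mx = 0 + 0 + 0.802667… + 0.735 + 0.753667… + 0.341 + 0.345 + 0.118… = 3.095333…
R0 > 1, so the population is growing.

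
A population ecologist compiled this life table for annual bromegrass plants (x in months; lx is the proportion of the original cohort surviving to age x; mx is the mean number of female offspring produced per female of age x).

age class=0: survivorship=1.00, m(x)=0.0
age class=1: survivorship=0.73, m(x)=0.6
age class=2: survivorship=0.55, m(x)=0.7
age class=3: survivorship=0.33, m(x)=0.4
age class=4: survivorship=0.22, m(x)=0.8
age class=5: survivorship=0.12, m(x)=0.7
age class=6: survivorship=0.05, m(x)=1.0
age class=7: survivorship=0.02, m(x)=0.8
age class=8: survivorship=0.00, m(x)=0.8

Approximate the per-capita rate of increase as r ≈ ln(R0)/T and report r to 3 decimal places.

0.101

R0 = Σ lx·mx = 0 + 0.438 + 0.385 + 0.132 + 0.176 + 0.084 + 0.05 + 0.016 + 0 = 1.281
Σ x·lx·mx = 3.14; T = 3.14/1.281 = 2.45121…
r ≈ ln(R0)/T = ln(1.281)/2.45121… = 0.10103… → 0.101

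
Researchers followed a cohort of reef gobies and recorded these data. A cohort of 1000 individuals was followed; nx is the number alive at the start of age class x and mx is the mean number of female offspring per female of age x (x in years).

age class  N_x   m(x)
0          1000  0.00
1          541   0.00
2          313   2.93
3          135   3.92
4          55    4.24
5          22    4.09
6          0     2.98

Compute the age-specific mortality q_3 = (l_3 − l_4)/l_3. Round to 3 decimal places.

0.593

lx = nx/n0 = nx/1000: 1, 0.541, 0.313, 0.135, 0.055, 0.022, 0
q_3 = (l_3 − l_4) / l_3 = (0.135 − 0.055) / 0.135
     = 0.08 / 0.135 = 0.592593… → 0.593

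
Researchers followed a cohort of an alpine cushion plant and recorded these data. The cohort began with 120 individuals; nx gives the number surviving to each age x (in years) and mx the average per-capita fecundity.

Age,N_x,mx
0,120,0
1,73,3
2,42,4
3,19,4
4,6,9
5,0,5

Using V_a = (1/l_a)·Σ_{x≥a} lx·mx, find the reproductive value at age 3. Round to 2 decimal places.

lx = nx/n0 = nx/120: 1, 0.60833…, 0.35, 0.15833…, 0.05, 0
lx·mx for x ≥ 3: 0.633333…, 0.45, 0 → sum = 1.083333…
V_3 = 1.083333… / l_3 = 1.083333… / 0.158333… = 6.842105… → 6.84

6.84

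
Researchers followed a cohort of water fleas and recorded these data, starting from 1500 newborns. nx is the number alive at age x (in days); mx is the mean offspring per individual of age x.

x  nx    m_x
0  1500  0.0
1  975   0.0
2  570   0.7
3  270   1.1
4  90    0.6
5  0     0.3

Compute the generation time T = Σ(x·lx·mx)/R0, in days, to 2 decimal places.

2.54

lx = nx/n0 = nx/1500: 1, 0.65, 0.38, 0.18, 0.06, 0
lx·mx: 0, 0, 0.266, 0.198, 0.036, 0 → R0 = 0.5
x·lx·mx: 0, 0, 0.532, 0.594, 0.144, 0 → Σ = 1.27
T = 1.27 / 0.5 = 2.54 → 2.54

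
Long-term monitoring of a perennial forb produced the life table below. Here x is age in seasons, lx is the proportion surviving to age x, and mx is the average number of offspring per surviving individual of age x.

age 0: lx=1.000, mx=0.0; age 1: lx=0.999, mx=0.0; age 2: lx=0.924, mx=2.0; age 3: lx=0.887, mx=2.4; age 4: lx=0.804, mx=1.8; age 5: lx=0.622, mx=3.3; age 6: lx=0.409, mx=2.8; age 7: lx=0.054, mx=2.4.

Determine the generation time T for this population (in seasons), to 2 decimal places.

lx·mx: 0, 0, 1.848, 2.1288, 1.4472, 2.0526, 1.1452, 0.1296 → R0 = 8.7514
x·lx·mx: 0, 0, 3.696, 6.3864, 5.7888, 10.263, 6.8712, 0.9072 → Σ = 33.9126
T = 33.9126 / 8.7514 = 3.875106… → 3.88

3.88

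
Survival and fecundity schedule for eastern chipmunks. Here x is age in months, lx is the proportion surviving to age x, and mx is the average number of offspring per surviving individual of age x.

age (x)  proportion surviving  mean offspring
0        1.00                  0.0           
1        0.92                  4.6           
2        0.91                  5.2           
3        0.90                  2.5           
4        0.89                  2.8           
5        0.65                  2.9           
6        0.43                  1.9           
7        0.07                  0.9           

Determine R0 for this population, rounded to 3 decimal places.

16.471

lx·mx by age: 0, 4.232, 4.732, 2.25, 2.492, 1.885, 0.817, 0.063
R0 = Σ lx·mx = 16.471 → 16.471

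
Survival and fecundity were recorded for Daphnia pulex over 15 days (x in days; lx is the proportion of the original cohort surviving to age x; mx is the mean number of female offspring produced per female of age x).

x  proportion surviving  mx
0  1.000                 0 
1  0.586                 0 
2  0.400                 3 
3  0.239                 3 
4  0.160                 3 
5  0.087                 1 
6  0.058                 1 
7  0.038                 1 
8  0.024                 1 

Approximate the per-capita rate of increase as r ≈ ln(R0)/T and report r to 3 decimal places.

0.323

R0 = Σ lx·mx = 0 + 0 + 1.2 + 0.717 + 0.48 + 0.087 + 0.058 + 0.038 + 0.024 = 2.604
Σ x·lx·mx = 7.712; T = 7.712/2.604 = 2.9616…
r ≈ ln(R0)/T = ln(2.604)/2.9616… = 0.32315… → 0.323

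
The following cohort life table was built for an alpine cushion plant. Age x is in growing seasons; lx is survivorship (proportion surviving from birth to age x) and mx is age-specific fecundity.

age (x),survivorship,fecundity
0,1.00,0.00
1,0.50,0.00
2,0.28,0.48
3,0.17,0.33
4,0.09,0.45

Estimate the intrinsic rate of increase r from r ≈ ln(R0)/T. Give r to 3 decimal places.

R0 = Σ lx·mx = 0 + 0 + 0.1344 + 0.0561 + 0.0405 = 0.231
Σ x·lx·mx = 0.5991; T = 0.5991/0.231 = 2.59351…
r ≈ ln(R0)/T = ln(0.231)/2.59351… = -0.565… → -0.565

-0.565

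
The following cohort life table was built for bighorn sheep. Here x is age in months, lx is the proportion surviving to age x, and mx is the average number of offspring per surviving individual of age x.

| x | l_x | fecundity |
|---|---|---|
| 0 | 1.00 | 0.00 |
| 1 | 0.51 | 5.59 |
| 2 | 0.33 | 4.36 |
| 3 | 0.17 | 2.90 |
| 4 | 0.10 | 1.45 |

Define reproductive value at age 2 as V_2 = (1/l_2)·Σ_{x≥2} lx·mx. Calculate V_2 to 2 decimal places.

6.29

lx·mx for x ≥ 2: 1.4388, 0.493, 0.145 → sum = 2.0768
V_2 = 2.0768 / l_2 = 2.0768 / 0.33 = 6.293333… → 6.29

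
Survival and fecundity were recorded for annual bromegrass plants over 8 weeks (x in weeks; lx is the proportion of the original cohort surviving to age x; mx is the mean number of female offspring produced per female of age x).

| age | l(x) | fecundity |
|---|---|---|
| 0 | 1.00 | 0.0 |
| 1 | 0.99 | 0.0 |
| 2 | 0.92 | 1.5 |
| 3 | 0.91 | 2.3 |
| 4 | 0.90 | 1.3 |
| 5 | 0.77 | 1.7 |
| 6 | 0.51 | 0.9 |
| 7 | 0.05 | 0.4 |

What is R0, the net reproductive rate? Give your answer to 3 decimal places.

lx·mx by age: 0, 0, 1.38, 2.093, 1.17, 1.309, 0.459, 0.02
R0 = Σ lx·mx = 6.431 → 6.431

6.431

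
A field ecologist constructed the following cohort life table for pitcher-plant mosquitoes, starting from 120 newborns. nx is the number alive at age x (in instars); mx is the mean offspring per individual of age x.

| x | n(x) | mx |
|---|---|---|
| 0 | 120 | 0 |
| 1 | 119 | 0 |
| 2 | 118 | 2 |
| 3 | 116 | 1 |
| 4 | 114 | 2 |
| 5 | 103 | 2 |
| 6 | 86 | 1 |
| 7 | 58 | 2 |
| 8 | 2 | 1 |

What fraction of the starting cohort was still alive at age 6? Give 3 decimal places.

l_6 = n_6/n_0 = 86/120 = 0.716667… → 0.717

0.717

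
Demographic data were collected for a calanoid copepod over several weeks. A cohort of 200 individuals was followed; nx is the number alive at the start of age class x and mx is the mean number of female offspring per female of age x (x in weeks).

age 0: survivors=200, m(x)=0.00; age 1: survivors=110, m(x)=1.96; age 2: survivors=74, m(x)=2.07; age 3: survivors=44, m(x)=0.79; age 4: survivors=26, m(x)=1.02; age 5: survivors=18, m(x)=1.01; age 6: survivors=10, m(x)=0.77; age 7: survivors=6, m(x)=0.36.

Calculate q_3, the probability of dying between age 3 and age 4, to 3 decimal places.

lx = nx/n0 = nx/200: 1, 0.55, 0.37, 0.22, 0.13, 0.09, 0.05, 0.03
q_3 = (l_3 − l_4) / l_3 = (0.22 − 0.13) / 0.22
     = 0.09 / 0.22 = 0.409091… → 0.409

0.409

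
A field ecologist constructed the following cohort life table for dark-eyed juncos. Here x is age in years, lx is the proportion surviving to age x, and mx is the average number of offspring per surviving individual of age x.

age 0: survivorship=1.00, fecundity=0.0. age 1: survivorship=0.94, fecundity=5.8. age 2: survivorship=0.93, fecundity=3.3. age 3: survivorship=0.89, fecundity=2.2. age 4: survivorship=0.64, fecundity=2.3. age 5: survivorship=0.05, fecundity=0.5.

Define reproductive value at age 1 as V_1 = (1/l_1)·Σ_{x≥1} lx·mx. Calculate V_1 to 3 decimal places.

lx·mx for x ≥ 1: 5.452, 3.069, 1.958, 1.472, 0.025 → sum = 11.976
V_1 = 11.976 / l_1 = 11.976 / 0.94 = 12.740426… → 12.740

12.740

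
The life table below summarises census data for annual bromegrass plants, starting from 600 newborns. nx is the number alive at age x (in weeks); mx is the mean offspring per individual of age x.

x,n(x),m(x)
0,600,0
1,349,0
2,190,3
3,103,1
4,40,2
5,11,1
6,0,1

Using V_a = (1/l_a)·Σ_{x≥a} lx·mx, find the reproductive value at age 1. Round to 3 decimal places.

lx = nx/n0 = nx/600: 1, 0.58167…, 0.31667…, 0.17167…, 0.06667…, 0.01833…, 0
lx·mx for x ≥ 1: 0, 0.95…, 0.171667…, 0.133333…, 0.018333…, 0 → sum = 1.273333…
V_1 = 1.273333… / l_1 = 1.273333… / 0.581667… = 2.189112… → 2.189

2.189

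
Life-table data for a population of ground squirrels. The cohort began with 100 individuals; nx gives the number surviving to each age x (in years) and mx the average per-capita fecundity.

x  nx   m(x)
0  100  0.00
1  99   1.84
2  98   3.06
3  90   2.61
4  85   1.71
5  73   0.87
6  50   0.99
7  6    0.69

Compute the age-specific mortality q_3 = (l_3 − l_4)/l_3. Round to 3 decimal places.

lx = nx/n0 = nx/100: 1, 0.99, 0.98, 0.9, 0.85, 0.73, 0.5, 0.06
q_3 = (l_3 − l_4) / l_3 = (0.9 − 0.85) / 0.9
     = 0.05 / 0.9 = 0.055556… → 0.056

0.056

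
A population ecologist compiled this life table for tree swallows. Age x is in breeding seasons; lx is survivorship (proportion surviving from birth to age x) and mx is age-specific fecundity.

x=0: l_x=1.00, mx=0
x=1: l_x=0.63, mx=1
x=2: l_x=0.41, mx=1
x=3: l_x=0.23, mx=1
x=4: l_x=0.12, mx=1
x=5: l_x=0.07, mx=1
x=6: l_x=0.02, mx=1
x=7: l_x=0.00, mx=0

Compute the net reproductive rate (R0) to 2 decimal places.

1.48

lx·mx by age: 0, 0.63, 0.41, 0.23, 0.12, 0.07, 0.02, 0
R0 = Σ lx·mx = 1.48 → 1.48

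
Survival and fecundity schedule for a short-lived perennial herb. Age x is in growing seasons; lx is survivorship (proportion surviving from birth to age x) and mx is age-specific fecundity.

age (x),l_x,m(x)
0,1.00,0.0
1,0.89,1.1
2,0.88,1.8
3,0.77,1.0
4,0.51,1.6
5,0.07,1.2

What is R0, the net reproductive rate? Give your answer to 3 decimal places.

4.233

lx·mx by age: 0, 0.979, 1.584, 0.77, 0.816, 0.084
R0 = Σ lx·mx = 4.233 → 4.233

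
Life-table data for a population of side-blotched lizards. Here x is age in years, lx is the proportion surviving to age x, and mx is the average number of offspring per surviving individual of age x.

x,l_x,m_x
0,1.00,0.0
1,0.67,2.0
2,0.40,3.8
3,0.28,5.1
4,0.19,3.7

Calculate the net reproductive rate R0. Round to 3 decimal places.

4.991

lx·mx by age: 0, 1.34, 1.52, 1.428, 0.703
R0 = Σ lx·mx = 4.991 → 4.991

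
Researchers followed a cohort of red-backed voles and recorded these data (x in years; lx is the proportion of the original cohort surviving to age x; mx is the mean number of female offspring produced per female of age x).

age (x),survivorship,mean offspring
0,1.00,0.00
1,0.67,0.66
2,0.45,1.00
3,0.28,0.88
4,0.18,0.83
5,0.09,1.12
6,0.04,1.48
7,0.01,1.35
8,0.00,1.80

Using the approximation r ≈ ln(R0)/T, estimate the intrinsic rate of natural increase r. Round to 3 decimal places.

0.153

R0 = Σ lx·mx = 0 + 0.4422 + 0.45 + 0.2464 + 0.1494 + 0.1008 + 0.0592 + 0.0135 + 0 = 1.4615
Σ x·lx·mx = 3.6327; T = 3.6327/1.4615 = 2.4856…
r ≈ ln(R0)/T = ln(1.4615)/2.4856… = 0.15266… → 0.153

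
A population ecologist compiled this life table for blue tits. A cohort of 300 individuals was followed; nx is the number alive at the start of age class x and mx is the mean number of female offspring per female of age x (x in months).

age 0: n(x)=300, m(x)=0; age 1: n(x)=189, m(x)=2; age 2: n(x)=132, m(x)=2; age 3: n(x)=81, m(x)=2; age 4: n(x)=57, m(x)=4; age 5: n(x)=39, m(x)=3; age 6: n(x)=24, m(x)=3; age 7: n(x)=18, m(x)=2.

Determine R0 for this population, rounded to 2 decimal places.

4.19

lx = nx/n0 = nx/300: 1, 0.63, 0.44, 0.27, 0.19, 0.13, 0.08, 0.06
lx·mx by age: 0, 1.26, 0.88, 0.54, 0.76, 0.39, 0.24, 0.12
R0 = Σ lx·mx = 4.19 → 4.19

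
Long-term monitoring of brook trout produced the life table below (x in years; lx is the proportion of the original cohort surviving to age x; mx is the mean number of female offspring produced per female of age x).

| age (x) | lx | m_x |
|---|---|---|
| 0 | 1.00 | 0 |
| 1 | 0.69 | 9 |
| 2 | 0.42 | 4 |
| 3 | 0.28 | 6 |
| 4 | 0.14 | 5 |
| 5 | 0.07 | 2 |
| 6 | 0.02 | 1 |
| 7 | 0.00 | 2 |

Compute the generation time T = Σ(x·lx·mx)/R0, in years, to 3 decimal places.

lx·mx: 0, 6.21, 1.68, 1.68, 0.7, 0.14, 0.02, 0 → R0 = 10.43
x·lx·mx: 0, 6.21, 3.36, 5.04, 2.8, 0.7, 0.12, 0 → Σ = 18.23
T = 18.23 / 10.43 = 1.747843… → 1.748

1.748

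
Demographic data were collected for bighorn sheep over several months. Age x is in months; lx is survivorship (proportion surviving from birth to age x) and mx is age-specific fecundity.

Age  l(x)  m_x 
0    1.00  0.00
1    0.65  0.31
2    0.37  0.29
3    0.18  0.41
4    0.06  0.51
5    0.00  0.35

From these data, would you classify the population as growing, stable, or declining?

R0 = Σ lx·mx = 0 + 0.2015 + 0.1073 + 0.0738 + 0.0306 + 0 = 0.4132
R0 < 1, so the population is declining.

declining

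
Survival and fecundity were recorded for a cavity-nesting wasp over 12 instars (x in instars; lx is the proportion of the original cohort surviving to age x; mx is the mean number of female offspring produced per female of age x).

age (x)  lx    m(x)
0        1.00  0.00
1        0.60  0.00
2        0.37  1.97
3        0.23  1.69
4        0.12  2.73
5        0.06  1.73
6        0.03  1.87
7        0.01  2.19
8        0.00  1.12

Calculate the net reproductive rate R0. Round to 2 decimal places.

lx·mx by age: 0, 0, 0.7289, 0.3887, 0.3276, 0.1038, 0.0561, 0.0219, 0
R0 = Σ lx·mx = 1.627 → 1.63

1.63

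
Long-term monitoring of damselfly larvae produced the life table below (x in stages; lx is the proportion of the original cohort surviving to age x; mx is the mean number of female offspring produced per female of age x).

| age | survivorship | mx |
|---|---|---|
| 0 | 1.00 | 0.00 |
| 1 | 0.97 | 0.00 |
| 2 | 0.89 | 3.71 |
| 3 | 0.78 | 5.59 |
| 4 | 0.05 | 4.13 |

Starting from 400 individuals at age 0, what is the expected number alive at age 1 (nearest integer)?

388

Expected survivors = N0 · l_1 = 400 × 0.97 = 388 → 388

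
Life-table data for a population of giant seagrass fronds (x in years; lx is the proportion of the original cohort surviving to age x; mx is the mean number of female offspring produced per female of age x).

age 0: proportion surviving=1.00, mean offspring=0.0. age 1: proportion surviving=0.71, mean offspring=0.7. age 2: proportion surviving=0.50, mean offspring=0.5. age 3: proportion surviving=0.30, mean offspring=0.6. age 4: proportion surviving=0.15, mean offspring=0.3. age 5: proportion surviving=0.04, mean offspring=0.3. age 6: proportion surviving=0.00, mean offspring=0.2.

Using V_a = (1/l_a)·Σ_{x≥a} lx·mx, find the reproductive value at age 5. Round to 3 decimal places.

0.300

lx·mx for x ≥ 5: 0.012, 0 → sum = 0.012
V_5 = 0.012 / l_5 = 0.012 / 0.04 = 0.3 → 0.300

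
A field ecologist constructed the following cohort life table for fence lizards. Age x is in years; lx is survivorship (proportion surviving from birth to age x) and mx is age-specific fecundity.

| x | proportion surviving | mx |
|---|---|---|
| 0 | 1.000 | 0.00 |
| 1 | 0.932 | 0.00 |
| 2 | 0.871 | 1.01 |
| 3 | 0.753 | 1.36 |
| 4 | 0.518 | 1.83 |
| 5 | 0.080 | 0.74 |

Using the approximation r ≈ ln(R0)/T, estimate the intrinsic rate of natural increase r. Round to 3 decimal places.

0.349

R0 = Σ lx·mx = 0 + 0 + 0.87971 + 1.02408 + 0.94794 + 0.0592 = 2.91093
Σ x·lx·mx = 8.91942; T = 8.91942/2.91093 = 3.06411…
r ≈ ln(R0)/T = ln(2.91093)/3.06411… = 0.34871… → 0.349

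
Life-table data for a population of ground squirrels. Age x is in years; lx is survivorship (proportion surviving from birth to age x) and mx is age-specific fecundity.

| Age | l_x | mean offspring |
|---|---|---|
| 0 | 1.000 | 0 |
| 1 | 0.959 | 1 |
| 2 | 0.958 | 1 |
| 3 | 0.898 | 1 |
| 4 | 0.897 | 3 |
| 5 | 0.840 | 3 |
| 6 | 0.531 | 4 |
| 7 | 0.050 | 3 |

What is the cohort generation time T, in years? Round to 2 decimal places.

4.15

lx·mx: 0, 0.959, 0.958, 0.898, 2.691, 2.52, 2.124, 0.15 → R0 = 10.3
x·lx·mx: 0, 0.959, 1.916, 2.694, 10.764, 12.6, 12.744, 1.05 → Σ = 42.727
T = 42.727 / 10.3 = 4.148252… → 4.15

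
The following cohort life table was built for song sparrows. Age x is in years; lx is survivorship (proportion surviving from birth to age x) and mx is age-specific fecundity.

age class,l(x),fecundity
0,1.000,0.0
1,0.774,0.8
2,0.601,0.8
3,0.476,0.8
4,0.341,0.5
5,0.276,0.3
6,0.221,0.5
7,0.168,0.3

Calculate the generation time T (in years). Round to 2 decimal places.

lx·mx: 0, 0.6192, 0.4808, 0.3808, 0.1705, 0.0828, 0.1105, 0.0504 → R0 = 1.895
x·lx·mx: 0, 0.6192, 0.9616, 1.1424, 0.682, 0.414, 0.663, 0.3528 → Σ = 4.835
T = 4.835 / 1.895 = 2.551451… → 2.55

2.55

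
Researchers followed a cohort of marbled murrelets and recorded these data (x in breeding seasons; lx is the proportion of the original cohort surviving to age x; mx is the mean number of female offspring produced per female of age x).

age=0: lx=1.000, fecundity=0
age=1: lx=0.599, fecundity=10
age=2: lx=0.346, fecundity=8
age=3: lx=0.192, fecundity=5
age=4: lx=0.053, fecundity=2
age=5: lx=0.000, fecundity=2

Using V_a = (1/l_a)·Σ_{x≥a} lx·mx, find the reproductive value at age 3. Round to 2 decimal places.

5.55

lx·mx for x ≥ 3: 0.96, 0.106, 0 → sum = 1.066
V_3 = 1.066 / l_3 = 1.066 / 0.192 = 5.552083… → 5.55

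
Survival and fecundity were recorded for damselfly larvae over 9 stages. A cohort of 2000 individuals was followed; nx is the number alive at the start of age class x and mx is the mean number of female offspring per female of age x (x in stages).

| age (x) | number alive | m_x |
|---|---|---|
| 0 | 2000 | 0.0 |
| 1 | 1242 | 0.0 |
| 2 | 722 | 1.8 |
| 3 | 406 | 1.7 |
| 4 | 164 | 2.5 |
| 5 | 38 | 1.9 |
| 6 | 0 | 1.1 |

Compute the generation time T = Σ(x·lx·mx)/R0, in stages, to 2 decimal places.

2.70

lx = nx/n0 = nx/2000: 1, 0.621, 0.361, 0.203, 0.082, 0.019, 0
lx·mx: 0, 0, 0.6498, 0.3451, 0.205, 0.0361, 0 → R0 = 1.236
x·lx·mx: 0, 0, 1.2996, 1.0353, 0.82, 0.1805, 0 → Σ = 3.3354
T = 3.3354 / 1.236 = 2.698544… → 2.70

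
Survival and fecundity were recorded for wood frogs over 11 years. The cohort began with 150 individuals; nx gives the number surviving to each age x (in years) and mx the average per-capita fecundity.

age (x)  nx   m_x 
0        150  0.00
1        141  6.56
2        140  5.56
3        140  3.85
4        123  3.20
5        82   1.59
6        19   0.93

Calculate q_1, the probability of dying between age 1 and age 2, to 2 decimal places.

lx = nx/n0 = nx/150: 1, 0.94, 0.93333…, 0.93333…, 0.82, 0.54667…, 0.12667…
q_1 = (l_1 − l_2) / l_1 = (0.94 − 0.933333…) / 0.94
     = 0.006667… / 0.94 = 0.007092… → 0.01

0.01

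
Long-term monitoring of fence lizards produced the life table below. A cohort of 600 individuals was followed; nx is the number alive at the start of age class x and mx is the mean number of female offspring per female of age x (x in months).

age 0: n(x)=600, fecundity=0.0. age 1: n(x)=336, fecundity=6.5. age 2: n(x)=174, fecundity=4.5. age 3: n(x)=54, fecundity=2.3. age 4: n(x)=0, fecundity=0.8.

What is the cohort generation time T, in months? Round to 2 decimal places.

lx = nx/n0 = nx/600: 1, 0.56, 0.29, 0.09, 0
lx·mx: 0, 3.64, 1.305, 0.207, 0 → R0 = 5.152
x·lx·mx: 0, 3.64, 2.61, 0.621, 0 → Σ = 6.871
T = 6.871 / 5.152 = 1.333657… → 1.33

1.33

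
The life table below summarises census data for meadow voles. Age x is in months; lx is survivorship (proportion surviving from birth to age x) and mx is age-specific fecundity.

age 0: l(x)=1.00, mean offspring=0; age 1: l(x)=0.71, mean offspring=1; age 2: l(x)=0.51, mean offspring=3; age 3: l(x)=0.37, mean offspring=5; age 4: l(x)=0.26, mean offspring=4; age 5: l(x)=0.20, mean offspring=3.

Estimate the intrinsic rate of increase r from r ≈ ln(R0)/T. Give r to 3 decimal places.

R0 = Σ lx·mx = 0 + 0.71 + 1.53 + 1.85 + 1.04 + 0.6 = 5.73
Σ x·lx·mx = 16.48; T = 16.48/5.73 = 2.87609…
r ≈ ln(R0)/T = ln(5.73)/2.87609… = 0.60698… → 0.607

0.607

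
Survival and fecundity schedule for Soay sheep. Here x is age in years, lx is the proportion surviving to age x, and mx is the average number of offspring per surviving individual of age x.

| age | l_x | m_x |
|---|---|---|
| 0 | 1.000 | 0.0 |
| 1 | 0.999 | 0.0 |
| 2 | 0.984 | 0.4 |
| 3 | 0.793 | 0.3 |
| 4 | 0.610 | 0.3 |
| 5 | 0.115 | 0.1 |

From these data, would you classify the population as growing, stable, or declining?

declining

R0 = Σ lx·mx = 0 + 0 + 0.3936 + 0.2379 + 0.183 + 0.0115 = 0.826
R0 < 1, so the population is declining.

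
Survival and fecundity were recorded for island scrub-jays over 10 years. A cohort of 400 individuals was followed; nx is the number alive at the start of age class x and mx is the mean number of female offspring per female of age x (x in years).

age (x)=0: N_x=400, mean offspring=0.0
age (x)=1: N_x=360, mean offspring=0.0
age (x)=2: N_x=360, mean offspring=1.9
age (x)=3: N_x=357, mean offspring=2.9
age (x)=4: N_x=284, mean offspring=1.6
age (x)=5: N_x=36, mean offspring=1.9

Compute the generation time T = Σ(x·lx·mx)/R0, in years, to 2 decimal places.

lx = nx/n0 = nx/400: 1, 0.9, 0.9, 0.8925, 0.71, 0.09
lx·mx: 0, 0, 1.71, 2.58825, 1.136, 0.171 → R0 = 5.60525
x·lx·mx: 0, 0, 3.42, 7.76475, 4.544, 0.855 → Σ = 16.58375
T = 16.58375 / 5.60525 = 2.95861… → 2.96

2.96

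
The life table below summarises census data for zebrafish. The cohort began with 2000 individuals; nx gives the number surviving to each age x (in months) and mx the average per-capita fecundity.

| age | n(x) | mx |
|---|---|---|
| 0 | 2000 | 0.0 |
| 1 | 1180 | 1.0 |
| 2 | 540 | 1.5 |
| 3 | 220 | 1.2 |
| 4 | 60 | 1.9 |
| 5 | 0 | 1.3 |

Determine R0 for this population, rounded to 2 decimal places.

lx = nx/n0 = nx/2000: 1, 0.59, 0.27, 0.11, 0.03, 0
lx·mx by age: 0, 0.59, 0.405, 0.132, 0.057, 0
R0 = Σ lx·mx = 1.184 → 1.18

1.18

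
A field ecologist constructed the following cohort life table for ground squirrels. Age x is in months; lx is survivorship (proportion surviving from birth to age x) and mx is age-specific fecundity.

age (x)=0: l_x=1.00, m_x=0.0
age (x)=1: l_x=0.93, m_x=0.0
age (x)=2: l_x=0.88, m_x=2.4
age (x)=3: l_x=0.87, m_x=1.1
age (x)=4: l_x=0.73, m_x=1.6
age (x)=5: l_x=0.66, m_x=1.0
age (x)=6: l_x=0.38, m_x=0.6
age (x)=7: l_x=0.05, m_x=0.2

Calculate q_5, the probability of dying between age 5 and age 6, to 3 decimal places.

q_5 = (l_5 − l_6) / l_5 = (0.66 − 0.38) / 0.66
     = 0.28 / 0.66 = 0.424242… → 0.424

0.424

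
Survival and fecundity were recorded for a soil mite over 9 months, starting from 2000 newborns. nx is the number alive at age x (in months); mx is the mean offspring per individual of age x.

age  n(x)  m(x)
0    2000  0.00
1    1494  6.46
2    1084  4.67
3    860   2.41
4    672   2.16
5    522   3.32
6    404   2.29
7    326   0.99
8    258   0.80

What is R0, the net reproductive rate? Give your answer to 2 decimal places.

lx = nx/n0 = nx/2000: 1, 0.747, 0.542, 0.43, 0.336, 0.261, 0.202, 0.163, 0.129
lx·mx by age: 0, 4.82562, 2.53114, 1.0363, 0.72576, 0.86652, 0.46258, 0.16137, 0.1032
R0 = Σ lx·mx = 10.71249 → 10.71

10.71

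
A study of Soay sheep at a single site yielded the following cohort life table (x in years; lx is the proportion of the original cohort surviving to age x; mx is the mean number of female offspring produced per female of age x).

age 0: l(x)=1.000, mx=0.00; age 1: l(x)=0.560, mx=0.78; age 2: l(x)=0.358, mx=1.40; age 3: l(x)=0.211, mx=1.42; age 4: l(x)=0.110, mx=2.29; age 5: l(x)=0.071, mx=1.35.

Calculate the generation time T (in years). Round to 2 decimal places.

2.41

lx·mx: 0, 0.4368, 0.5012, 0.29962, 0.2519, 0.09585 → R0 = 1.58537
x·lx·mx: 0, 0.4368, 1.0024, 0.89886, 1.0076, 0.47925 → Σ = 3.82491
T = 3.82491 / 1.58537 = 2.412629… → 2.41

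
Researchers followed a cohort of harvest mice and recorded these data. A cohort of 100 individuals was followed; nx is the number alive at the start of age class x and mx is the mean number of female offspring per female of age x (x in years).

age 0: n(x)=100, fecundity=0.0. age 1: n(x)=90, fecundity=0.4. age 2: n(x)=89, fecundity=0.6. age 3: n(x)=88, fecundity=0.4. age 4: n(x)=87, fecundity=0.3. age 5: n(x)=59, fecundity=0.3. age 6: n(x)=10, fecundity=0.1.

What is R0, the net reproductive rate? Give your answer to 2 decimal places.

lx = nx/n0 = nx/100: 1, 0.9, 0.89, 0.88, 0.87, 0.59, 0.1
lx·mx by age: 0, 0.36, 0.534, 0.352, 0.261, 0.177, 0.01
R0 = Σ lx·mx = 1.694 → 1.69

1.69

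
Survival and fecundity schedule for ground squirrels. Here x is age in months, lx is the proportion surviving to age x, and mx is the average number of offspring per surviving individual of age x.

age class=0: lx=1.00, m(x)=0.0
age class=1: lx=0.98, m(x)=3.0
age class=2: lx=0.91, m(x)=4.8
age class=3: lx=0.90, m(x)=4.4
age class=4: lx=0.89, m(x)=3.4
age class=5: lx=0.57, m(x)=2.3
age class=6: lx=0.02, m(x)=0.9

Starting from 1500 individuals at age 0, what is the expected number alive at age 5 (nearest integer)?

Expected survivors = N0 · l_5 = 1500 × 0.57 = 855 → 855

855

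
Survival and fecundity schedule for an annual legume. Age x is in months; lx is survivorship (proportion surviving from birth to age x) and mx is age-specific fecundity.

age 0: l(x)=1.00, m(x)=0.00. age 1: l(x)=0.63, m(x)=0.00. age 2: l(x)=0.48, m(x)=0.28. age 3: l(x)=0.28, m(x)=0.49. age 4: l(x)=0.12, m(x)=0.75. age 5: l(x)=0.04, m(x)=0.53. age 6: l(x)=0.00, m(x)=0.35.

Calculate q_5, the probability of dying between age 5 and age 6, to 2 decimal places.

1.00

q_5 = (l_5 − l_6) / l_5 = (0.04 − 0) / 0.04
     = 0.04 / 0.04 = 1 → 1.00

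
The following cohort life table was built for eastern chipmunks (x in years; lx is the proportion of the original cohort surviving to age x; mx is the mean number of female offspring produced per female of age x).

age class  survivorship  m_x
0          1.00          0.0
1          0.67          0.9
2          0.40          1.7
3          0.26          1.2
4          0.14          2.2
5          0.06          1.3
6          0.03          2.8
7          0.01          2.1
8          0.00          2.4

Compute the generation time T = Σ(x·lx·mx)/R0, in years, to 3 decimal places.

lx·mx: 0, 0.603, 0.68, 0.312, 0.308, 0.078, 0.084, 0.021, 0 → R0 = 2.086
x·lx·mx: 0, 0.603, 1.36, 0.936, 1.232, 0.39, 0.504, 0.147, 0 → Σ = 5.172
T = 5.172 / 2.086 = 2.479386… → 2.479

2.479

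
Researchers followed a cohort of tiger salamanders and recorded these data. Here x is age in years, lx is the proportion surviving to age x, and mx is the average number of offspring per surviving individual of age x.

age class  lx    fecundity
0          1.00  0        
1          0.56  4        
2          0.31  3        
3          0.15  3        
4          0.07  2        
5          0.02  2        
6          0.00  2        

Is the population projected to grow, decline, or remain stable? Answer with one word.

R0 = Σ lx·mx = 0 + 2.24 + 0.93 + 0.45 + 0.14 + 0.04 + 0 = 3.8
R0 > 1, so the population is growing.

growing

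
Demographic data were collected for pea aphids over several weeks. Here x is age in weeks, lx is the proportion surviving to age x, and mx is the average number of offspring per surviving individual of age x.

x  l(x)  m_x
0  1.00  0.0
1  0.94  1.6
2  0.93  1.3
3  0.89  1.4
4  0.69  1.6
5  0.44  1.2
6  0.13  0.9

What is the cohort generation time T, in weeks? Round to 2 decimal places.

2.70

lx·mx: 0, 1.504, 1.209, 1.246, 1.104, 0.528, 0.117 → R0 = 5.708
x·lx·mx: 0, 1.504, 2.418, 3.738, 4.416, 2.64, 0.702 → Σ = 15.418
T = 15.418 / 5.708 = 2.701121… → 2.70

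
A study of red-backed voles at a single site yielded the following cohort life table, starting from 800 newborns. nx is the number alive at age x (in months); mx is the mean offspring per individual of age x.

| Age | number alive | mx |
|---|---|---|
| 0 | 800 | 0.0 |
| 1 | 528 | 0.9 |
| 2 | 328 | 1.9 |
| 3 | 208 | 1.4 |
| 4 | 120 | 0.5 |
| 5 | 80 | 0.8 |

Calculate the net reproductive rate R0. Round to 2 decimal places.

lx = nx/n0 = nx/800: 1, 0.66, 0.41, 0.26, 0.15, 0.1
lx·mx by age: 0, 0.594, 0.779, 0.364, 0.075, 0.08
R0 = Σ lx·mx = 1.892 → 1.89

1.89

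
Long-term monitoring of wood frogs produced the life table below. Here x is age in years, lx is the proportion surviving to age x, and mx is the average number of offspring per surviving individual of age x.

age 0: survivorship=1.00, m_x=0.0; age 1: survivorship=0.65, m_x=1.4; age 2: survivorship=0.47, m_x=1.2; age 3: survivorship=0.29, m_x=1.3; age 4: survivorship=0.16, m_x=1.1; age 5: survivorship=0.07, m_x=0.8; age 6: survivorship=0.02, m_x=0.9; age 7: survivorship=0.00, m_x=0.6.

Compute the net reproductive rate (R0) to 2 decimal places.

lx·mx by age: 0, 0.91, 0.564, 0.377, 0.176, 0.056, 0.018, 0
R0 = Σ lx·mx = 2.101 → 2.10

2.10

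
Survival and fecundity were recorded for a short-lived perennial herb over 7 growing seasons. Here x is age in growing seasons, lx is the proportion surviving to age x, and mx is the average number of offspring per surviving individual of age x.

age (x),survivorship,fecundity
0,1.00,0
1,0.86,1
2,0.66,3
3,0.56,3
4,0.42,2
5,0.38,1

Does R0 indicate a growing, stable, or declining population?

growing

R0 = Σ lx·mx = 0 + 0.86 + 1.98 + 1.68 + 0.84 + 0.38 = 5.74
R0 > 1, so the population is growing.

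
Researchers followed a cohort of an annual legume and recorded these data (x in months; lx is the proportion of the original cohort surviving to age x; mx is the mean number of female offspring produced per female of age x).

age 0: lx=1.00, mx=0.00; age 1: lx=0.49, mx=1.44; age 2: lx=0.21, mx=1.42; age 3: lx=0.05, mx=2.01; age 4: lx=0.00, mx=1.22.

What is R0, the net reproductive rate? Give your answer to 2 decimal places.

lx·mx by age: 0, 0.7056, 0.2982, 0.1005, 0
R0 = Σ lx·mx = 1.1043 → 1.10

1.10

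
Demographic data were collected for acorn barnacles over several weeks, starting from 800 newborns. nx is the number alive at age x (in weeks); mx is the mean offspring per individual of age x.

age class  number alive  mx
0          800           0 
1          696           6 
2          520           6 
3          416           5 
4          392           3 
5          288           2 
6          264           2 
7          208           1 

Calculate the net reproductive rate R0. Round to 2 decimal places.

lx = nx/n0 = nx/800: 1, 0.87, 0.65, 0.52, 0.49, 0.36, 0.33, 0.26
lx·mx by age: 0, 5.22, 3.9, 2.6, 1.47, 0.72, 0.66, 0.26
R0 = Σ lx·mx = 14.83 → 14.83

14.83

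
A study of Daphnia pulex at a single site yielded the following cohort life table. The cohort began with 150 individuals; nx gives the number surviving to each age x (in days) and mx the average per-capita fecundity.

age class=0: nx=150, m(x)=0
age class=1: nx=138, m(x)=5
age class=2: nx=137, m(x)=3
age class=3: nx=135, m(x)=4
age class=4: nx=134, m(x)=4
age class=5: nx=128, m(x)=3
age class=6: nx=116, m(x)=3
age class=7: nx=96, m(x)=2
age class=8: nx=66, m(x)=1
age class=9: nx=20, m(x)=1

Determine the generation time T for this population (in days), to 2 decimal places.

lx = nx/n0 = nx/150: 1, 0.92, 0.91333…, 0.9, 0.89333…, 0.85333…, 0.77333…, 0.64, 0.44, 0.13333…
lx·mx: 0, 4.6, 2.74…, 3.6, 3.573333…, 2.56…, 2.32…, 1.28, 0.44, 0.133333… → R0 = 21.246667…
x·lx·mx: 0, 4.6, 5.48…, 10.8, 14.293333…, 12.8…, 13.92…, 8.96, 3.52, 1.2… → Σ = 75.573333…
T = 75.573333… / 21.246667… = 3.55695… → 3.56

3.56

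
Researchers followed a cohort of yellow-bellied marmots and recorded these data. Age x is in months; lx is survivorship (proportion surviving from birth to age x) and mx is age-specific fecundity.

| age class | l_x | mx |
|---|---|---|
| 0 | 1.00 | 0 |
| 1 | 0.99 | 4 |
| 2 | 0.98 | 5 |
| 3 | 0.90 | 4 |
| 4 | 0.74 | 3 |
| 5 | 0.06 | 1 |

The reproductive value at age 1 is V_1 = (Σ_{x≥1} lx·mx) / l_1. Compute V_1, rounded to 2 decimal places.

14.89

lx·mx for x ≥ 1: 3.96, 4.9, 3.6, 2.22, 0.06 → sum = 14.74
V_1 = 14.74 / l_1 = 14.74 / 0.99 = 14.888889… → 14.89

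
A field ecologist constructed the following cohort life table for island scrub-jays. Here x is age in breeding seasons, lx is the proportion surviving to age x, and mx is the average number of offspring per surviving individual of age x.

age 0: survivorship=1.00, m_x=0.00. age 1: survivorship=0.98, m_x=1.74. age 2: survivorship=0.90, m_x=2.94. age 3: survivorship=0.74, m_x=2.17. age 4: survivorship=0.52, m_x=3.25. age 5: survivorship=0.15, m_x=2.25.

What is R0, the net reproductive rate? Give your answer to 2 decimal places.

lx·mx by age: 0, 1.7052, 2.646, 1.6058, 1.69, 0.3375
R0 = Σ lx·mx = 7.9845 → 7.98

7.98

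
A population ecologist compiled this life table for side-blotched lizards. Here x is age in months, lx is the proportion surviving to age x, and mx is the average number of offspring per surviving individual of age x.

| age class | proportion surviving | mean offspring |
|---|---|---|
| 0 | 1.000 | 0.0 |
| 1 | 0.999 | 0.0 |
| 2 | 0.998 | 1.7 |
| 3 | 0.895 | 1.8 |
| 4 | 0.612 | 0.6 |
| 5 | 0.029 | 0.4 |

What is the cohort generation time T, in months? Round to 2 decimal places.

lx·mx: 0, 0, 1.6966, 1.611, 0.3672, 0.0116 → R0 = 3.6864
x·lx·mx: 0, 0, 3.3932, 4.833, 1.4688, 0.058 → Σ = 9.753
T = 9.753 / 3.6864 = 2.645671… → 2.65

2.65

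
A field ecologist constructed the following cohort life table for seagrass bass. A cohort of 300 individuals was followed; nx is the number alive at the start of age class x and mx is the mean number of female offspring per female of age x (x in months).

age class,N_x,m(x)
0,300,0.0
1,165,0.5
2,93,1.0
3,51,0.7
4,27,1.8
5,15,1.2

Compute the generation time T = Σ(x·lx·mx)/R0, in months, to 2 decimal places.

lx = nx/n0 = nx/300: 1, 0.55, 0.31, 0.17, 0.09, 0.05
lx·mx: 0, 0.275, 0.31, 0.119, 0.162, 0.06 → R0 = 0.926
x·lx·mx: 0, 0.275, 0.62, 0.357, 0.648, 0.3 → Σ = 2.2
T = 2.2 / 0.926 = 2.37581… → 2.38

2.38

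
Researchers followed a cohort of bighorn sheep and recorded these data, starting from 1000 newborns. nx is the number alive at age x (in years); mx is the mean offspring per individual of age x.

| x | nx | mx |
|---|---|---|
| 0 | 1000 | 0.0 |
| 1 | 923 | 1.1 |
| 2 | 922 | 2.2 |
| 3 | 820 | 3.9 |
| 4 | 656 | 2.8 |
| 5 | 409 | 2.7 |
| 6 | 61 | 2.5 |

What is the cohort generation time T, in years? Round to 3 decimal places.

3.048

lx = nx/n0 = nx/1000: 1, 0.923, 0.922, 0.82, 0.656, 0.409, 0.061
lx·mx: 0, 1.0153, 2.0284, 3.198, 1.8368, 1.1043, 0.1525 → R0 = 9.3353
x·lx·mx: 0, 1.0153, 4.0568, 9.594, 7.3472, 5.5215, 0.915 → Σ = 28.4498
T = 28.4498 / 9.3353 = 3.047551… → 3.048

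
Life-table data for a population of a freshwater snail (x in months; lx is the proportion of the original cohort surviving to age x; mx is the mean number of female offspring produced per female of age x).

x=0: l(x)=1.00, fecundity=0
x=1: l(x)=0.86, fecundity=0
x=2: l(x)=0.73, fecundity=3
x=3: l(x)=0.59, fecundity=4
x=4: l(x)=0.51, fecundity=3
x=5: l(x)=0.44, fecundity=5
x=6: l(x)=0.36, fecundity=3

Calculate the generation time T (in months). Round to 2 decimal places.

3.75

lx·mx: 0, 0, 2.19, 2.36, 1.53, 2.2, 1.08 → R0 = 9.36
x·lx·mx: 0, 0, 4.38, 7.08, 6.12, 11, 6.48 → Σ = 35.06
T = 35.06 / 9.36 = 3.745726… → 3.75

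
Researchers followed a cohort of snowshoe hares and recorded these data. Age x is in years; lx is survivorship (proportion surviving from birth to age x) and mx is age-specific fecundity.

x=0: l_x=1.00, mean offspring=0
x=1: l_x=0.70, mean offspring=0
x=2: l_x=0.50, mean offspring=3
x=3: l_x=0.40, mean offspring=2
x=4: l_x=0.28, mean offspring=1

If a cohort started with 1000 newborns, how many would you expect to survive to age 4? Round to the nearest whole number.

Expected survivors = N0 · l_4 = 1000 × 0.28 = 280 → 280

280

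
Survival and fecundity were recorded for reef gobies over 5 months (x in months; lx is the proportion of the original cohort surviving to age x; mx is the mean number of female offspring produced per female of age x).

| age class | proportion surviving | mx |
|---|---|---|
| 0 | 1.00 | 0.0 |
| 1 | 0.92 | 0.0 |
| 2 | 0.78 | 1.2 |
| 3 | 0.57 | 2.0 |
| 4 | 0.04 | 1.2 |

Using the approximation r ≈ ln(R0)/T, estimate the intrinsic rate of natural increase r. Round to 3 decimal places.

R0 = Σ lx·mx = 0 + 0 + 0.936 + 1.14 + 0.048 = 2.124
Σ x·lx·mx = 5.484; T = 5.484/2.124 = 2.58192…
r ≈ ln(R0)/T = ln(2.124)/2.58192… = 0.29176… → 0.292

0.292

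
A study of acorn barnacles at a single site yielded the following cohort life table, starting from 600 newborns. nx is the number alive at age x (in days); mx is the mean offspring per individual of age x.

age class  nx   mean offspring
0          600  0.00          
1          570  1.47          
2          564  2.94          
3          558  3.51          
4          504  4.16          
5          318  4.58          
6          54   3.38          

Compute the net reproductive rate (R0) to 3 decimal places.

lx = nx/n0 = nx/600: 1, 0.95, 0.94, 0.93, 0.84, 0.53, 0.09
lx·mx by age: 0, 1.3965, 2.7636, 3.2643, 3.4944, 2.4274, 0.3042
R0 = Σ lx·mx = 13.6504 → 13.650

13.650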